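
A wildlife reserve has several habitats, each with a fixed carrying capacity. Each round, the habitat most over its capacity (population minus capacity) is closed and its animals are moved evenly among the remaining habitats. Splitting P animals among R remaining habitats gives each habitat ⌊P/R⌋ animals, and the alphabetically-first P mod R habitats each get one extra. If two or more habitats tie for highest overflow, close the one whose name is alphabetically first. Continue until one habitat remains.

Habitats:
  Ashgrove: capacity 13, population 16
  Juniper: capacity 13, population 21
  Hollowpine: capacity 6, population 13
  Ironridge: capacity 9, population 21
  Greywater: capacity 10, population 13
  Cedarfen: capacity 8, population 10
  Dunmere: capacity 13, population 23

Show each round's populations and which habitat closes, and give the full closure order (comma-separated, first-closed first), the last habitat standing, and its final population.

Closure order: Ironridge, Dunmere, Juniper, Hollowpine, Ashgrove, Cedarfen
Last habitat: Greywater with 117 animals

Round 1: Ashgrove=16 Cedarfen=10 Dunmere=23 Greywater=13 Hollowpine=13 Ironridge=21 Juniper=21 → close Ironridge (overflow 12)
  21÷6 = 3 each, +1 to first 3
Round 2: Ashgrove=20 Cedarfen=14 Dunmere=27 Greywater=16 Hollowpine=16 Juniper=24 → close Dunmere (overflow 14)
  27÷5 = 5 each, +1 to first 2
Round 3: Ashgrove=26 Cedarfen=20 Greywater=21 Hollowpine=21 Juniper=29 → close Juniper (overflow 16)
  29÷4 = 7 each, +1 to first 1
Round 4: Ashgrove=34 Cedarfen=27 Greywater=28 Hollowpine=28 → close Hollowpine (overflow 22)
  28÷3 = 9 each, +1 to first 1
Round 5: Ashgrove=44 Cedarfen=36 Greywater=37 → close Ashgrove (overflow 31)
  44÷2 = 22 each, +1 to first 0
Round 6: Cedarfen=58 Greywater=59 → close Cedarfen (overflow 50)
  58÷1 = 58 each, +1 to first 0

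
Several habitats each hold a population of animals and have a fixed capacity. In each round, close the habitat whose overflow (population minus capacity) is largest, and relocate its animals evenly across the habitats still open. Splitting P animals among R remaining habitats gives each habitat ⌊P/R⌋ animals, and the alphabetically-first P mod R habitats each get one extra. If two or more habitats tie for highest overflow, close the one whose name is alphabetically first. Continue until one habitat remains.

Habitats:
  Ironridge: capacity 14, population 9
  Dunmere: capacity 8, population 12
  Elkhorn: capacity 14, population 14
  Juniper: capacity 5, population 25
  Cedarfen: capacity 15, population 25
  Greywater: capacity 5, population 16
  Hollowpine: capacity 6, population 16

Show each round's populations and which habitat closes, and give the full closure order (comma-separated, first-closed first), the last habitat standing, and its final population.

Round 1: Cedarfen=25 Dunmere=12 Elkhorn=14 Greywater=16 Hollowpine=16 Ironridge=9 Juniper=25 → close Juniper (overflow 20)
  25÷6 = 4 each, +1 to first 1
Round 2: Cedarfen=30 Dunmere=16 Elkhorn=18 Greywater=20 Hollowpine=20 Ironridge=13 → close Cedarfen (overflow 15)
  30÷5 = 6 each, +1 to first 0
Round 3: Dunmere=22 Elkhorn=24 Greywater=26 Hollowpine=26 Ironridge=19 → close Greywater (overflow 21)
  26÷4 = 6 each, +1 to first 2
Round 4: Dunmere=29 Elkhorn=31 Hollowpine=32 Ironridge=25 → close Hollowpine (overflow 26)
  32÷3 = 10 each, +1 to first 2
Round 5: Dunmere=40 Elkhorn=42 Ironridge=35 → close Dunmere (overflow 32)
  40÷2 = 20 each, +1 to first 0
Round 6: Elkhorn=62 Ironridge=55 → close Elkhorn (overflow 48)
  62÷1 = 62 each, +1 to first 0

Closure order: Juniper, Cedarfen, Greywater, Hollowpine, Dunmere, Elkhorn
Last habitat: Ironridge with 117 animals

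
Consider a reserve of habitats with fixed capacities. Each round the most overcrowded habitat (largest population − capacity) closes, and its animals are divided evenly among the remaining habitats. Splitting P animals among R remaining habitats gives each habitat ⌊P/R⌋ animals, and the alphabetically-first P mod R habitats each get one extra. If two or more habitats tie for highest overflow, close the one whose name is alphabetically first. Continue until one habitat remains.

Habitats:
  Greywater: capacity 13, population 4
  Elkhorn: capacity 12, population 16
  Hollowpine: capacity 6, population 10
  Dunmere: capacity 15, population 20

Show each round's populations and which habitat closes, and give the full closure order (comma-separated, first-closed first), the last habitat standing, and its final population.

Closure order: Dunmere, Elkhorn, Hollowpine
Last habitat: Greywater with 50 animals

Round 1: Dunmere=20 Elkhorn=16 Greywater=4 Hollowpine=10 → close Dunmere (overflow 5)
  20÷3 = 6 each, +1 to first 2
Round 2: Elkhorn=23 Greywater=11 Hollowpine=16 → close Elkhorn (overflow 11)
  23÷2 = 11 each, +1 to first 1
Round 3: Greywater=23 Hollowpine=27 → close Hollowpine (overflow 21)
  27÷1 = 27 each, +1 to first 0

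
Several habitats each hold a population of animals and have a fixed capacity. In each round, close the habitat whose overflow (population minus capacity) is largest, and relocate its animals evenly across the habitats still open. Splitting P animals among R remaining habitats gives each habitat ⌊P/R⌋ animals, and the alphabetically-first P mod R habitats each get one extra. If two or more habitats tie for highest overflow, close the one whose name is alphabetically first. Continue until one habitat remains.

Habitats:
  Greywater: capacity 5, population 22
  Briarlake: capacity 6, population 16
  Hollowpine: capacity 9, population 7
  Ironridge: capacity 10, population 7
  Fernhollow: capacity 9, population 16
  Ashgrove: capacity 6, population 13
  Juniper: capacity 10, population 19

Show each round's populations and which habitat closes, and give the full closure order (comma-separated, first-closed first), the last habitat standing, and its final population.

Closure order: Greywater, Briarlake, Juniper, Ashgrove, Fernhollow, Hollowpine
Last habitat: Ironridge with 100 animals

Round 1: Ashgrove=13 Briarlake=16 Fernhollow=16 Greywater=22 Hollowpine=7 Ironridge=7 Juniper=19 → close Greywater (overflow 17)
  22÷6 = 3 each, +1 to first 4
Round 2: Ashgrove=17 Briarlake=20 Fernhollow=20 Hollowpine=11 Ironridge=10 Juniper=22 → close Briarlake (overflow 14)
  20÷5 = 4 each, +1 to first 0
Round 3: Ashgrove=21 Fernhollow=24 Hollowpine=15 Ironridge=14 Juniper=26 → close Juniper (overflow 16)
  26÷4 = 6 each, +1 to first 2
Round 4: Ashgrove=28 Fernhollow=31 Hollowpine=21 Ironridge=20 → close Ashgrove (overflow 22)
  28÷3 = 9 each, +1 to first 1
Round 5: Fernhollow=41 Hollowpine=30 Ironridge=29 → close Fernhollow (overflow 32)
  41÷2 = 20 each, +1 to first 1
Round 6: Hollowpine=51 Ironridge=49 → close Hollowpine (overflow 42)
  51÷1 = 51 each, +1 to first 0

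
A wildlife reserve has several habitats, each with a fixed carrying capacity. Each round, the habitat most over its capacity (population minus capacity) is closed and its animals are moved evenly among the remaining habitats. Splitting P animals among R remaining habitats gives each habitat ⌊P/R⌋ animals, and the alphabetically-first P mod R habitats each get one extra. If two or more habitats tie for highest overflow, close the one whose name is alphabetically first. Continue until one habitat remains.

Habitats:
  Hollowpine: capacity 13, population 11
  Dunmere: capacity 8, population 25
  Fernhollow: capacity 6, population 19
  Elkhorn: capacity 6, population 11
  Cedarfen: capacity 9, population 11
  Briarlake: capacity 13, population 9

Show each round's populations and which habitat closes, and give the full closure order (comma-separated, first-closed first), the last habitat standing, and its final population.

Closure order: Dunmere, Fernhollow, Elkhorn, Cedarfen, Briarlake
Last habitat: Hollowpine with 86 animals

Round 1: Briarlake=9 Cedarfen=11 Dunmere=25 Elkhorn=11 Fernhollow=19 Hollowpine=11 → close Dunmere (overflow 17)
  25÷5 = 5 each, +1 to first 0
Round 2: Briarlake=14 Cedarfen=16 Elkhorn=16 Fernhollow=24 Hollowpine=16 → close Fernhollow (overflow 18)
  24÷4 = 6 each, +1 to first 0
Round 3: Briarlake=20 Cedarfen=22 Elkhorn=22 Hollowpine=22 → close Elkhorn (overflow 16)
  22÷3 = 7 each, +1 to first 1
Round 4: Briarlake=28 Cedarfen=29 Hollowpine=29 → close Cedarfen (overflow 20)
  29÷2 = 14 each, +1 to first 1
Round 5: Briarlake=43 Hollowpine=43 → close Briarlake (overflow 30)
  43÷1 = 43 each, +1 to first 0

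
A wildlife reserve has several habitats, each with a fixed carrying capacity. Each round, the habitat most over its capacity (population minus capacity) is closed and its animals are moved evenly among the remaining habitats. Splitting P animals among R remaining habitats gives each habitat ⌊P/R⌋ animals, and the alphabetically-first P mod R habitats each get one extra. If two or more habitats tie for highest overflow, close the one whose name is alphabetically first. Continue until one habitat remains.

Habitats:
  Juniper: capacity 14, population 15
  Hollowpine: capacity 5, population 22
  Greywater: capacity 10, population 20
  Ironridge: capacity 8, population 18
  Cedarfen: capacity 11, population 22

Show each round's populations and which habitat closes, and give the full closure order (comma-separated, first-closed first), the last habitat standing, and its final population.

Round 1: Cedarfen=22 Greywater=20 Hollowpine=22 Ironridge=18 Juniper=15 → close Hollowpine (overflow 17)
  22÷4 = 5 each, +1 to first 2
Round 2: Cedarfen=28 Greywater=26 Ironridge=23 Juniper=20 → close Cedarfen (overflow 17)
  28÷3 = 9 each, +1 to first 1
Round 3: Greywater=36 Ironridge=32 Juniper=29 → close Greywater (overflow 26)
  36÷2 = 18 each, +1 to first 0
Round 4: Ironridge=50 Juniper=47 → close Ironridge (overflow 42)
  50÷1 = 50 each, +1 to first 0

Closure order: Hollowpine, Cedarfen, Greywater, Ironridge
Last habitat: Juniper with 97 animals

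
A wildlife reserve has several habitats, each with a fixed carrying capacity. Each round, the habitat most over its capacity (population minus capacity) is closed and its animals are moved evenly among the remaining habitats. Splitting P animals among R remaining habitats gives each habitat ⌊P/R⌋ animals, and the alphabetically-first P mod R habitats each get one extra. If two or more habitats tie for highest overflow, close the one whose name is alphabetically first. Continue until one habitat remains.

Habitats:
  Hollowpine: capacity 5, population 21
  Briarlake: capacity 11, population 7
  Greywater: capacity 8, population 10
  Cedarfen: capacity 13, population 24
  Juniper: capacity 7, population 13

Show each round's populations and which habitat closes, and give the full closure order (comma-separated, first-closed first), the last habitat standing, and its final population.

Closure order: Hollowpine, Cedarfen, Juniper, Greywater
Last habitat: Briarlake with 75 animals

Round 1: Briarlake=7 Cedarfen=24 Greywater=10 Hollowpine=21 Juniper=13 → close Hollowpine (overflow 16)
  21÷4 = 5 each, +1 to first 1
Round 2: Briarlake=13 Cedarfen=29 Greywater=15 Juniper=18 → close Cedarfen (overflow 16)
  29÷3 = 9 each, +1 to first 2
Round 3: Briarlake=23 Greywater=25 Juniper=27 → close Juniper (overflow 20)
  27÷2 = 13 each, +1 to first 1
Round 4: Briarlake=37 Greywater=38 → close Greywater (overflow 30)
  38÷1 = 38 each, +1 to first 0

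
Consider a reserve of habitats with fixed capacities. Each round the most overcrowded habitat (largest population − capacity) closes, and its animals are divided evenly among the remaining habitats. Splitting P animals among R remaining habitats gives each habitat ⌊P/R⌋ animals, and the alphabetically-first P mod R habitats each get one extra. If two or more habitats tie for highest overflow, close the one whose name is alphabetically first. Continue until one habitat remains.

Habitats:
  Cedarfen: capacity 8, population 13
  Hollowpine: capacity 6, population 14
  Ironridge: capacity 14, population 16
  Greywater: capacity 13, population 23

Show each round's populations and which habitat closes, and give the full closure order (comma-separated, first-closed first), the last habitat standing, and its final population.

Round 1: Cedarfen=13 Greywater=23 Hollowpine=14 Ironridge=16 → close Greywater (overflow 10)
  23÷3 = 7 each, +1 to first 2
Round 2: Cedarfen=21 Hollowpine=22 Ironridge=23 → close Hollowpine (overflow 16)
  22÷2 = 11 each, +1 to first 0
Round 3: Cedarfen=32 Ironridge=34 → close Cedarfen (overflow 24)
  32÷1 = 32 each, +1 to first 0

Closure order: Greywater, Hollowpine, Cedarfen
Last habitat: Ironridge with 66 animals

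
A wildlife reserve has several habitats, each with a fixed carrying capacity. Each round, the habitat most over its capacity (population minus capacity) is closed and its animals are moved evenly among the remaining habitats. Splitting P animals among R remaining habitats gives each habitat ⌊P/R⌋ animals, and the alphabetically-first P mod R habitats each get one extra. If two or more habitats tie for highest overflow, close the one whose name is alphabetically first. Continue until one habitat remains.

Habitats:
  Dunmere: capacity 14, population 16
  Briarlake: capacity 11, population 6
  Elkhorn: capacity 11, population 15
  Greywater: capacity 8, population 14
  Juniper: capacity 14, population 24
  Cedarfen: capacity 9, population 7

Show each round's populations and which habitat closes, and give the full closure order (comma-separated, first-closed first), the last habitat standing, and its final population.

Closure order: Juniper, Greywater, Elkhorn, Dunmere, Cedarfen
Last habitat: Briarlake with 82 animals

Round 1: Briarlake=6 Cedarfen=7 Dunmere=16 Elkhorn=15 Greywater=14 Juniper=24 → close Juniper (overflow 10)
  24÷5 = 4 each, +1 to first 4
Round 2: Briarlake=11 Cedarfen=12 Dunmere=21 Elkhorn=20 Greywater=18 → close Greywater (overflow 10)
  18÷4 = 4 each, +1 to first 2
Round 3: Briarlake=16 Cedarfen=17 Dunmere=25 Elkhorn=24 → close Elkhorn (overflow 13)
  24÷3 = 8 each, +1 to first 0
Round 4: Briarlake=24 Cedarfen=25 Dunmere=33 → close Dunmere (overflow 19)
  33÷2 = 16 each, +1 to first 1
Round 5: Briarlake=41 Cedarfen=41 → close Cedarfen (overflow 32)
  41÷1 = 41 each, +1 to first 0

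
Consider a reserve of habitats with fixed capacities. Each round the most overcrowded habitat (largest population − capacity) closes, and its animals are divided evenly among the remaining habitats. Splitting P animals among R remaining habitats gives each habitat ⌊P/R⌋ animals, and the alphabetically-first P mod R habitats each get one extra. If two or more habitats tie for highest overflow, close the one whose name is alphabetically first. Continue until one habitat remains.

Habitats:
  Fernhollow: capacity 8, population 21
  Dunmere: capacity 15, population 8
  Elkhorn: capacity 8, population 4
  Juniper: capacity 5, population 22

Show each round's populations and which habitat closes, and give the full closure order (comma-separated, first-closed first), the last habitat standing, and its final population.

Closure order: Juniper, Fernhollow, Elkhorn
Last habitat: Dunmere with 55 animals

Round 1: Dunmere=8 Elkhorn=4 Fernhollow=21 Juniper=22 → close Juniper (overflow 17)
  22÷3 = 7 each, +1 to first 1
Round 2: Dunmere=16 Elkhorn=11 Fernhollow=28 → close Fernhollow (overflow 20)
  28÷2 = 14 each, +1 to first 0
Round 3: Dunmere=30 Elkhorn=25 → close Elkhorn (overflow 17)
  25÷1 = 25 each, +1 to first 0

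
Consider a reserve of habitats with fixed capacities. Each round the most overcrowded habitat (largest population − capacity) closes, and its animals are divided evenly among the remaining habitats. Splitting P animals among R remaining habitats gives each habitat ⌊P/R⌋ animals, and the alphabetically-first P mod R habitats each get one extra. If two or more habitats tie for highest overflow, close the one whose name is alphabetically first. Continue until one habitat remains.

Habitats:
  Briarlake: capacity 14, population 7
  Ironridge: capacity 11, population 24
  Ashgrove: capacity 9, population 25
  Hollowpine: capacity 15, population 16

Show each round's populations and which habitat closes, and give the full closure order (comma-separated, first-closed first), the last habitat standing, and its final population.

Round 1: Ashgrove=25 Briarlake=7 Hollowpine=16 Ironridge=24 → close Ashgrove (overflow 16)
  25÷3 = 8 each, +1 to first 1
Round 2: Briarlake=16 Hollowpine=24 Ironridge=32 → close Ironridge (overflow 21)
  32÷2 = 16 each, +1 to first 0
Round 3: Briarlake=32 Hollowpine=40 → close Hollowpine (overflow 25)
  40÷1 = 40 each, +1 to first 0

Closure order: Ashgrove, Ironridge, Hollowpine
Last habitat: Briarlake with 72 animals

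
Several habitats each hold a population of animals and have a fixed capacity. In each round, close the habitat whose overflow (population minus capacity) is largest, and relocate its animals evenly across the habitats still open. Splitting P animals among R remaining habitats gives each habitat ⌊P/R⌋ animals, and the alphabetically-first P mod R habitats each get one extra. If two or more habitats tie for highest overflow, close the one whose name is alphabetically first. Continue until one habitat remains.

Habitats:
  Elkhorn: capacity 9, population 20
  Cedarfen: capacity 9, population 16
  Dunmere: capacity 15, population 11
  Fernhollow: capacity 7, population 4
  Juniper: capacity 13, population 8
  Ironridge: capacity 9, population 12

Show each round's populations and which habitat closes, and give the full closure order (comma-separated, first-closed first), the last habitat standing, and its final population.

Closure order: Elkhorn, Cedarfen, Ironridge, Fernhollow, Dunmere
Last habitat: Juniper with 71 animals

Round 1: Cedarfen=16 Dunmere=11 Elkhorn=20 Fernhollow=4 Ironridge=12 Juniper=8 → close Elkhorn (overflow 11)
  20÷5 = 4 each, +1 to first 0
Round 2: Cedarfen=20 Dunmere=15 Fernhollow=8 Ironridge=16 Juniper=12 → close Cedarfen (overflow 11)
  20÷4 = 5 each, +1 to first 0
Round 3: Dunmere=20 Fernhollow=13 Ironridge=21 Juniper=17 → close Ironridge (overflow 12)
  21÷3 = 7 each, +1 to first 0
Round 4: Dunmere=27 Fernhollow=20 Juniper=24 → close Fernhollow (overflow 13)
  20÷2 = 10 each, +1 to first 0
Round 5: Dunmere=37 Juniper=34 → close Dunmere (overflow 22)
  37÷1 = 37 each, +1 to first 0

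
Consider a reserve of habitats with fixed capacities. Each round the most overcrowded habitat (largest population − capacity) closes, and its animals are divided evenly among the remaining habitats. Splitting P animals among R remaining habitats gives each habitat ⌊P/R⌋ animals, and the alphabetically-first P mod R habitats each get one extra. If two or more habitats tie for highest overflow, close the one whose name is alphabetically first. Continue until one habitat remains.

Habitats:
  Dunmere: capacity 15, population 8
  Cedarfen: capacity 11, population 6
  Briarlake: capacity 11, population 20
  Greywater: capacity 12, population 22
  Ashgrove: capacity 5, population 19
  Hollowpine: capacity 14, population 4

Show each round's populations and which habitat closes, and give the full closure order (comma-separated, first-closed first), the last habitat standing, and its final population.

Closure order: Ashgrove, Greywater, Briarlake, Cedarfen, Dunmere
Last habitat: Hollowpine with 79 animals

Round 1: Ashgrove=19 Briarlake=20 Cedarfen=6 Dunmere=8 Greywater=22 Hollowpine=4 → close Ashgrove (overflow 14)
  19÷5 = 3 each, +1 to first 4
Round 2: Briarlake=24 Cedarfen=10 Dunmere=12 Greywater=26 Hollowpine=7 → close Greywater (overflow 14)
  26÷4 = 6 each, +1 to first 2
Round 3: Briarlake=31 Cedarfen=17 Dunmere=18 Hollowpine=13 → close Briarlake (overflow 20)
  31÷3 = 10 each, +1 to first 1
Round 4: Cedarfen=28 Dunmere=28 Hollowpine=23 → close Cedarfen (overflow 17)
  28÷2 = 14 each, +1 to first 0
Round 5: Dunmere=42 Hollowpine=37 → close Dunmere (overflow 27)
  42÷1 = 42 each, +1 to first 0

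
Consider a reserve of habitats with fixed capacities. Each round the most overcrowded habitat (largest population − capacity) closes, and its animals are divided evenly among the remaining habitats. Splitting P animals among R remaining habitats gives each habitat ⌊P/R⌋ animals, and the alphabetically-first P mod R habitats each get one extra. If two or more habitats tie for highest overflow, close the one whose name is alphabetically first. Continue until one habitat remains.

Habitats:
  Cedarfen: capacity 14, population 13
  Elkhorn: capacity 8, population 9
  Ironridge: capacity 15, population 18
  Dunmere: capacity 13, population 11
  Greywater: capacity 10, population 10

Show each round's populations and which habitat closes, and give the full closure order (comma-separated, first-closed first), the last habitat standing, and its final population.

Round 1: Cedarfen=13 Dunmere=11 Elkhorn=9 Greywater=10 Ironridge=18 → close Ironridge (overflow 3)
  18÷4 = 4 each, +1 to first 2
Round 2: Cedarfen=18 Dunmere=16 Elkhorn=13 Greywater=14 → close Elkhorn (overflow 5)
  13÷3 = 4 each, +1 to first 1
Round 3: Cedarfen=23 Dunmere=20 Greywater=18 → close Cedarfen (overflow 9)
  23÷2 = 11 each, +1 to first 1
Round 4: Dunmere=32 Greywater=29 → close Dunmere (overflow 19)
  32÷1 = 32 each, +1 to first 0

Closure order: Ironridge, Elkhorn, Cedarfen, Dunmere
Last habitat: Greywater with 61 animals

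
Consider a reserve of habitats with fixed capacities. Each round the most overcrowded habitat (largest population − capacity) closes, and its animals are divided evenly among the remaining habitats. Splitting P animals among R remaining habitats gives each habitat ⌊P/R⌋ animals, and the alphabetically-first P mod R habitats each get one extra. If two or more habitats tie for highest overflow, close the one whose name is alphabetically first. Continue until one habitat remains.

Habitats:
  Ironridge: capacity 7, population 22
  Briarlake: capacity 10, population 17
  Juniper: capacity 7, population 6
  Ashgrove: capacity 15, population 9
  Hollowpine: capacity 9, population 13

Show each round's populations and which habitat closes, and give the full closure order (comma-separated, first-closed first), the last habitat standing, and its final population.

Closure order: Ironridge, Briarlake, Hollowpine, Juniper
Last habitat: Ashgrove with 67 animals

Round 1: Ashgrove=9 Briarlake=17 Hollowpine=13 Ironridge=22 Juniper=6 → close Ironridge (overflow 15)
  22÷4 = 5 each, +1 to first 2
Round 2: Ashgrove=15 Briarlake=23 Hollowpine=18 Juniper=11 → close Briarlake (overflow 13)
  23÷3 = 7 each, +1 to first 2
Round 3: Ashgrove=23 Hollowpine=26 Juniper=18 → close Hollowpine (overflow 17)
  26÷2 = 13 each, +1 to first 0
Round 4: Ashgrove=36 Juniper=31 → close Juniper (overflow 24)
  31÷1 = 31 each, +1 to first 0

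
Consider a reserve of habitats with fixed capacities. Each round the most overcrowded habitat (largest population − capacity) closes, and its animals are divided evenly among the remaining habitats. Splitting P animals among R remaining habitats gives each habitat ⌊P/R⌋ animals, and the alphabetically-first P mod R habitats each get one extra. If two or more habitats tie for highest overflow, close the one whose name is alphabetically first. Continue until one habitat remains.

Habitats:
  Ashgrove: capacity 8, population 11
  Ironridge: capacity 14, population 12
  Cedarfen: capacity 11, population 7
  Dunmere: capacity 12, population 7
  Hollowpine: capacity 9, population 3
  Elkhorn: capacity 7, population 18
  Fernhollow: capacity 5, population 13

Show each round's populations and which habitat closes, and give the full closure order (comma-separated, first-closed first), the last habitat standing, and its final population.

Closure order: Elkhorn, Fernhollow, Ashgrove, Ironridge, Cedarfen, Dunmere
Last habitat: Hollowpine with 71 animals

Round 1: Ashgrove=11 Cedarfen=7 Dunmere=7 Elkhorn=18 Fernhollow=13 Hollowpine=3 Ironridge=12 → close Elkhorn (overflow 11)
  18÷6 = 3 each, +1 to first 0
Round 2: Ashgrove=14 Cedarfen=10 Dunmere=10 Fernhollow=16 Hollowpine=6 Ironridge=15 → close Fernhollow (overflow 11)
  16÷5 = 3 each, +1 to first 1
Round 3: Ashgrove=18 Cedarfen=13 Dunmere=13 Hollowpine=9 Ironridge=18 → close Ashgrove (overflow 10)
  18÷4 = 4 each, +1 to first 2
Round 4: Cedarfen=18 Dunmere=18 Hollowpine=13 Ironridge=22 → close Ironridge (overflow 8)
  22÷3 = 7 each, +1 to first 1
Round 5: Cedarfen=26 Dunmere=25 Hollowpine=20 → close Cedarfen (overflow 15)
  26÷2 = 13 each, +1 to first 0
Round 6: Dunmere=38 Hollowpine=33 → close Dunmere (overflow 26)
  38÷1 = 38 each, +1 to first 0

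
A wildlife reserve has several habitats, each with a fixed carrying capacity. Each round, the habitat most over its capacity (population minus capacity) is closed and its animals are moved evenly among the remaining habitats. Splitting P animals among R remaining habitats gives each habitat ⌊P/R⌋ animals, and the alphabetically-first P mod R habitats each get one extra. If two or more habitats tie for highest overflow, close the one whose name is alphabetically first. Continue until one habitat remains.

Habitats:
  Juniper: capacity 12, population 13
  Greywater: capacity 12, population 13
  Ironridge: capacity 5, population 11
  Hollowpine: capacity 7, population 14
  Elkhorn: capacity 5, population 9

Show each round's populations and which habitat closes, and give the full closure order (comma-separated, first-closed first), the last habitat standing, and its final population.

Round 1: Elkhorn=9 Greywater=13 Hollowpine=14 Ironridge=11 Juniper=13 → close Hollowpine (overflow 7)
  14÷4 = 3 each, +1 to first 2
Round 2: Elkhorn=13 Greywater=17 Ironridge=14 Juniper=16 → close Ironridge (overflow 9)
  14÷3 = 4 each, +1 to first 2
Round 3: Elkhorn=18 Greywater=22 Juniper=20 → close Elkhorn (overflow 13)
  18÷2 = 9 each, +1 to first 0
Round 4: Greywater=31 Juniper=29 → close Greywater (overflow 19)
  31÷1 = 31 each, +1 to first 0

Closure order: Hollowpine, Ironridge, Elkhorn, Greywater
Last habitat: Juniper with 60 animals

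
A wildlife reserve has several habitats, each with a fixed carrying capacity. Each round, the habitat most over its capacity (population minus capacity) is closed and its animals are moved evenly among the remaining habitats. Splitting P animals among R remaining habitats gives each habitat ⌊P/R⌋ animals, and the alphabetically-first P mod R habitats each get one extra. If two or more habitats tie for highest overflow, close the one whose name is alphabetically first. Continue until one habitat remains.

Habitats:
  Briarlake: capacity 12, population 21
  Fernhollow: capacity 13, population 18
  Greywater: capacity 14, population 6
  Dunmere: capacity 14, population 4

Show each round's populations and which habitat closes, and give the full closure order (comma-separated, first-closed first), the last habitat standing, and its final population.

Round 1: Briarlake=21 Dunmere=4 Fernhollow=18 Greywater=6 → close Briarlake (overflow 9)
  21÷3 = 7 each, +1 to first 0
Round 2: Dunmere=11 Fernhollow=25 Greywater=13 → close Fernhollow (overflow 12)
  25÷2 = 12 each, +1 to first 1
Round 3: Dunmere=24 Greywater=25 → close Greywater (overflow 11)
  25÷1 = 25 each, +1 to first 0

Closure order: Briarlake, Fernhollow, Greywater
Last habitat: Dunmere with 49 animals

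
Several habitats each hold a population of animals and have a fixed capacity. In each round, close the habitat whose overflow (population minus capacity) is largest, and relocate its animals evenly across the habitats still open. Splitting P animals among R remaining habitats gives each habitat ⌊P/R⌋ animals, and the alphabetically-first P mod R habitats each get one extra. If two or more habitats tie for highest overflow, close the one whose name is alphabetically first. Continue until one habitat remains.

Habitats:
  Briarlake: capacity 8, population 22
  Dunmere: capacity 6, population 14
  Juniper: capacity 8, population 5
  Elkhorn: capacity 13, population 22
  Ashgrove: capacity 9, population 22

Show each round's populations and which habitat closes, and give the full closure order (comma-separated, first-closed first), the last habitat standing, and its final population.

Round 1: Ashgrove=22 Briarlake=22 Dunmere=14 Elkhorn=22 Juniper=5 → close Briarlake (overflow 14)
  22÷4 = 5 each, +1 to first 2
Round 2: Ashgrove=28 Dunmere=20 Elkhorn=27 Juniper=10 → close Ashgrove (overflow 19)
  28÷3 = 9 each, +1 to first 1
Round 3: Dunmere=30 Elkhorn=36 Juniper=19 → close Dunmere (overflow 24)
  30÷2 = 15 each, +1 to first 0
Round 4: Elkhorn=51 Juniper=34 → close Elkhorn (overflow 38)
  51÷1 = 51 each, +1 to first 0

Closure order: Briarlake, Ashgrove, Dunmere, Elkhorn
Last habitat: Juniper with 85 animals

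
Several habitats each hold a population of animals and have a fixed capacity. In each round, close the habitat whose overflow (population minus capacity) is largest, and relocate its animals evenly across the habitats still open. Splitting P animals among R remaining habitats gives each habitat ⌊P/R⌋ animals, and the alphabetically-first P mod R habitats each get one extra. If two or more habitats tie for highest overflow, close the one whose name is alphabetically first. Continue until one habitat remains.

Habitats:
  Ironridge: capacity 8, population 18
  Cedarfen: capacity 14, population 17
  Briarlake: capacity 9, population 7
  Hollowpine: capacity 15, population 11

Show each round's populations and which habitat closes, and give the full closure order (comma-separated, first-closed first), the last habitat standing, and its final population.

Closure order: Ironridge, Cedarfen, Briarlake
Last habitat: Hollowpine with 53 animals

Round 1: Briarlake=7 Cedarfen=17 Hollowpine=11 Ironridge=18 → close Ironridge (overflow 10)
  18÷3 = 6 each, +1 to first 0
Round 2: Briarlake=13 Cedarfen=23 Hollowpine=17 → close Cedarfen (overflow 9)
  23÷2 = 11 each, +1 to first 1
Round 3: Briarlake=25 Hollowpine=28 → close Briarlake (overflow 16)
  25÷1 = 25 each, +1 to first 0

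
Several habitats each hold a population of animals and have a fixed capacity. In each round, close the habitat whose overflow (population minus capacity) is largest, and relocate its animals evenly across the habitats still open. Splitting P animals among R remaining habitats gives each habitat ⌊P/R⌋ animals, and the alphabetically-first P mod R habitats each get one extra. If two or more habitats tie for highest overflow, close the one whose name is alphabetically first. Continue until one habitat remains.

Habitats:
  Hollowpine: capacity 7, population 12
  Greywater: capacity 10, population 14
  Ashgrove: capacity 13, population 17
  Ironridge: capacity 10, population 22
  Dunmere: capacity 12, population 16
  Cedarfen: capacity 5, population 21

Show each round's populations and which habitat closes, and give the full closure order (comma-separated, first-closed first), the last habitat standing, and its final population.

Closure order: Cedarfen, Ironridge, Ashgrove, Dunmere, Greywater
Last habitat: Hollowpine with 102 animals

Round 1: Ashgrove=17 Cedarfen=21 Dunmere=16 Greywater=14 Hollowpine=12 Ironridge=22 → close Cedarfen (overflow 16)
  21÷5 = 4 each, +1 to first 1
Round 2: Ashgrove=22 Dunmere=20 Greywater=18 Hollowpine=16 Ironridge=26 → close Ironridge (overflow 16)
  26÷4 = 6 each, +1 to first 2
Round 3: Ashgrove=29 Dunmere=27 Greywater=24 Hollowpine=22 → close Ashgrove (overflow 16)
  29÷3 = 9 each, +1 to first 2
Round 4: Dunmere=37 Greywater=34 Hollowpine=31 → close Dunmere (overflow 25)
  37÷2 = 18 each, +1 to first 1
Round 5: Greywater=53 Hollowpine=49 → close Greywater (overflow 43)
  53÷1 = 53 each, +1 to first 0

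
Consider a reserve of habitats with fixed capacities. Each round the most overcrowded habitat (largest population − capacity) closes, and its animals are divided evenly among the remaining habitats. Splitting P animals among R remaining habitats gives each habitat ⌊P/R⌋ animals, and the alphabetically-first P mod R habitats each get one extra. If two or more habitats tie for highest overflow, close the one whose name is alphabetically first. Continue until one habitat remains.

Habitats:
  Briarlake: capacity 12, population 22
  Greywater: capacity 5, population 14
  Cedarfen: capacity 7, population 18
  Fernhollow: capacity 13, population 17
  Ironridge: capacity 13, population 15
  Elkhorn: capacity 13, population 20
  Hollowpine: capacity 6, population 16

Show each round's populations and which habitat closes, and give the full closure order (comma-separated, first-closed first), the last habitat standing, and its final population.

Closure order: Cedarfen, Briarlake, Hollowpine, Greywater, Elkhorn, Fernhollow
Last habitat: Ironridge with 122 animals

Round 1: Briarlake=22 Cedarfen=18 Elkhorn=20 Fernhollow=17 Greywater=14 Hollowpine=16 Ironridge=15 → close Cedarfen (overflow 11)
  18÷6 = 3 each, +1 to first 0
Round 2: Briarlake=25 Elkhorn=23 Fernhollow=20 Greywater=17 Hollowpine=19 Ironridge=18 → close Briarlake (overflow 13)
  25÷5 = 5 each, +1 to first 0
Round 3: Elkhorn=28 Fernhollow=25 Greywater=22 Hollowpine=24 Ironridge=23 → close Hollowpine (overflow 18)
  24÷4 = 6 each, +1 to first 0
Round 4: Elkhorn=34 Fernhollow=31 Greywater=28 Ironridge=29 → close Greywater (overflow 23)
  28÷3 = 9 each, +1 to first 1
Round 5: Elkhorn=44 Fernhollow=40 Ironridge=38 → close Elkhorn (overflow 31)
  44÷2 = 22 each, +1 to first 0
Round 6: Fernhollow=62 Ironridge=60 → close Fernhollow (overflow 49)
  62÷1 = 62 each, +1 to first 0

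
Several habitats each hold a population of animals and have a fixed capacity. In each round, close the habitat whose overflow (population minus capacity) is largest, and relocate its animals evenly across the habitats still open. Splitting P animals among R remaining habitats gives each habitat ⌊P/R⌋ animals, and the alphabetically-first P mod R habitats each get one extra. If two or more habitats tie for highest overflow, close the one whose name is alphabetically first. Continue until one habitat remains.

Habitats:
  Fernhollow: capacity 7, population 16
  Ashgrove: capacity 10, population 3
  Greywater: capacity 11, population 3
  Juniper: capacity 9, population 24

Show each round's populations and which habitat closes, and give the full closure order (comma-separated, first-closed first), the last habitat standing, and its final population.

Closure order: Juniper, Fernhollow, Ashgrove
Last habitat: Greywater with 46 animals

Round 1: Ashgrove=3 Fernhollow=16 Greywater=3 Juniper=24 → close Juniper (overflow 15)
  24÷3 = 8 each, +1 to first 0
Round 2: Ashgrove=11 Fernhollow=24 Greywater=11 → close Fernhollow (overflow 17)
  24÷2 = 12 each, +1 to first 0
Round 3: Ashgrove=23 Greywater=23 → close Ashgrove (overflow 13)
  23÷1 = 23 each, +1 to first 0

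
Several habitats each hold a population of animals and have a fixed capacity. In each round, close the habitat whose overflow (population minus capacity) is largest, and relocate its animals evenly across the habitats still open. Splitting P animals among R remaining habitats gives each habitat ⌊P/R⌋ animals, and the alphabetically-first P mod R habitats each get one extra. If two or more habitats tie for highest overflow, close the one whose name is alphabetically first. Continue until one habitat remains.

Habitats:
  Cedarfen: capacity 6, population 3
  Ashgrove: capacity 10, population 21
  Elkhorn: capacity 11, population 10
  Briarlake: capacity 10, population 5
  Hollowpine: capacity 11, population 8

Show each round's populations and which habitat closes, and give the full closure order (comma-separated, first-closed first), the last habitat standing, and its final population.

Closure order: Ashgrove, Elkhorn, Cedarfen, Briarlake
Last habitat: Hollowpine with 47 animals

Round 1: Ashgrove=21 Briarlake=5 Cedarfen=3 Elkhorn=10 Hollowpine=8 → close Ashgrove (overflow 11)
  21÷4 = 5 each, +1 to first 1
Round 2: Briarlake=11 Cedarfen=8 Elkhorn=15 Hollowpine=13 → close Elkhorn (overflow 4)
  15÷3 = 5 each, +1 to first 0
Round 3: Briarlake=16 Cedarfen=13 Hollowpine=18 → close Cedarfen (overflow 7)
  13÷2 = 6 each, +1 to first 1
Round 4: Briarlake=23 Hollowpine=24 → close Briarlake (overflow 13)
  23÷1 = 23 each, +1 to first 0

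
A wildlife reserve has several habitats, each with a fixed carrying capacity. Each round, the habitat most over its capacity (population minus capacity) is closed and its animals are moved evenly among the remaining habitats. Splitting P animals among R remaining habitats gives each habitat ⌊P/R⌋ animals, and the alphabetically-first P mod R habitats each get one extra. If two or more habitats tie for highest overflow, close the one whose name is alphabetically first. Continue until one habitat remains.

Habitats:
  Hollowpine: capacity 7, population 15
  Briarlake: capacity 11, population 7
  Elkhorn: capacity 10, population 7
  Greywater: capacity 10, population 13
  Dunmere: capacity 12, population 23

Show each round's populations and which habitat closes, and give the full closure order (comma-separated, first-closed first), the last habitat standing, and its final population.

Round 1: Briarlake=7 Dunmere=23 Elkhorn=7 Greywater=13 Hollowpine=15 → close Dunmere (overflow 11)
  23÷4 = 5 each, +1 to first 3
Round 2: Briarlake=13 Elkhorn=13 Greywater=19 Hollowpine=20 → close Hollowpine (overflow 13)
  20÷3 = 6 each, +1 to first 2
Round 3: Briarlake=20 Elkhorn=20 Greywater=25 → close Greywater (overflow 15)
  25÷2 = 12 each, +1 to first 1
Round 4: Briarlake=33 Elkhorn=32 → close Briarlake (overflow 22)
  33÷1 = 33 each, +1 to first 0

Closure order: Dunmere, Hollowpine, Greywater, Briarlake
Last habitat: Elkhorn with 65 animals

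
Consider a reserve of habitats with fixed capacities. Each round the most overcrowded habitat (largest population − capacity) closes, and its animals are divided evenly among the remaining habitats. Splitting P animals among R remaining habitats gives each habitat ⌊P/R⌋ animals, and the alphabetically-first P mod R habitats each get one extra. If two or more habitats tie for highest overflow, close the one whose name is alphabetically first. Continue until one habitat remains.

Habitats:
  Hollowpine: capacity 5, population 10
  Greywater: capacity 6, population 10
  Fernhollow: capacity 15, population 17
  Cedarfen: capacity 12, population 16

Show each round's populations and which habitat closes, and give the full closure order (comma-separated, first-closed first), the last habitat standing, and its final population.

Round 1: Cedarfen=16 Fernhollow=17 Greywater=10 Hollowpine=10 → close Hollowpine (overflow 5)
  10÷3 = 3 each, +1 to first 1
Round 2: Cedarfen=20 Fernhollow=20 Greywater=13 → close Cedarfen (overflow 8)
  20÷2 = 10 each, +1 to first 0
Round 3: Fernhollow=30 Greywater=23 → close Greywater (overflow 17)
  23÷1 = 23 each, +1 to first 0

Closure order: Hollowpine, Cedarfen, Greywater
Last habitat: Fernhollow with 53 animals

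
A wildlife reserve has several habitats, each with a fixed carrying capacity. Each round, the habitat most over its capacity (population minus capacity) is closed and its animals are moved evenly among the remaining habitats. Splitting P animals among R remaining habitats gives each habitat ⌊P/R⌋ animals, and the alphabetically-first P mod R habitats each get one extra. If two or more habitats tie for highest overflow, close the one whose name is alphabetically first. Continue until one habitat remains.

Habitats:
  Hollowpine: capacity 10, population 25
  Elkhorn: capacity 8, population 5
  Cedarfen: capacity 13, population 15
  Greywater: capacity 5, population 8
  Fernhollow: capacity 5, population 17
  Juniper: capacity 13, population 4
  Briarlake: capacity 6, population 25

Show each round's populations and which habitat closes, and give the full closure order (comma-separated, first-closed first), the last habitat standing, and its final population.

Closure order: Briarlake, Hollowpine, Fernhollow, Cedarfen, Greywater, Elkhorn
Last habitat: Juniper with 99 animals

Round 1: Briarlake=25 Cedarfen=15 Elkhorn=5 Fernhollow=17 Greywater=8 Hollowpine=25 Juniper=4 → close Briarlake (overflow 19)
  25÷6 = 4 each, +1 to first 1
Round 2: Cedarfen=20 Elkhorn=9 Fernhollow=21 Greywater=12 Hollowpine=29 Juniper=8 → close Hollowpine (overflow 19)
  29÷5 = 5 each, +1 to first 4
Round 3: Cedarfen=26 Elkhorn=15 Fernhollow=27 Greywater=18 Juniper=13 → close Fernhollow (overflow 22)
  27÷4 = 6 each, +1 to first 3
Round 4: Cedarfen=33 Elkhorn=22 Greywater=25 Juniper=19 → close Cedarfen (overflow 20)
  33÷3 = 11 each, +1 to first 0
Round 5: Elkhorn=33 Greywater=36 Juniper=30 → close Greywater (overflow 31)
  36÷2 = 18 each, +1 to first 0
Round 6: Elkhorn=51 Juniper=48 → close Elkhorn (overflow 43)
  51÷1 = 51 each, +1 to first 0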